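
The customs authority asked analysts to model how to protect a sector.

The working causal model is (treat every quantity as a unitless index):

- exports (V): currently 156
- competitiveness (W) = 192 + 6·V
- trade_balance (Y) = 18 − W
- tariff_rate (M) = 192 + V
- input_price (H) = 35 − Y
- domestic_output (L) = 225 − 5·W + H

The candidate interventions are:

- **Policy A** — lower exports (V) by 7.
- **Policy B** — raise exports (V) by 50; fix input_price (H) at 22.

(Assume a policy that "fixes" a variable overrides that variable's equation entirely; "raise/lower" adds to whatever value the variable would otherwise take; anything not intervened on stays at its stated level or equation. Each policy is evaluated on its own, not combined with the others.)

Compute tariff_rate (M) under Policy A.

Policy A (V − 7):
  V = 156 − 7 = 149
  M = 192 + 149 = 341

341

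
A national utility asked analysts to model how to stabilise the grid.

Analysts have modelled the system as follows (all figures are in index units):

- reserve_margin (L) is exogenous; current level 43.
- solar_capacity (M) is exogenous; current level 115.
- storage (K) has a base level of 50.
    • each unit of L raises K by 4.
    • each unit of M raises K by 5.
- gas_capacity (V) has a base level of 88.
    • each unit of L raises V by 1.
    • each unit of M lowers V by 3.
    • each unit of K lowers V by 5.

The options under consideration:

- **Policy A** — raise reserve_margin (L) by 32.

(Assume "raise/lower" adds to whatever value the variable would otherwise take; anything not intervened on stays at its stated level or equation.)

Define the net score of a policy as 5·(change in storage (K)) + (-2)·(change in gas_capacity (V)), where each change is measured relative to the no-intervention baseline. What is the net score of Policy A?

1856

Baseline:
  L = 43
  M = 115
  K = 50 + 4·43 + 5·115 = 797
  V = 88 + 43 − 3·115 − 5·797 = -4199
Policy A (L + 32):
  L = 43 + 32 = 75
  M = 115
  K = 50 + 4·75 + 5·115 = 925
  V = 88 + 75 − 3·115 − 5·925 = -4807
ΔK = 925 − 797 = 128; ΔV = -4807 − (-4199) = -608
Score = 5·128 + (-2)·(-608) = 1856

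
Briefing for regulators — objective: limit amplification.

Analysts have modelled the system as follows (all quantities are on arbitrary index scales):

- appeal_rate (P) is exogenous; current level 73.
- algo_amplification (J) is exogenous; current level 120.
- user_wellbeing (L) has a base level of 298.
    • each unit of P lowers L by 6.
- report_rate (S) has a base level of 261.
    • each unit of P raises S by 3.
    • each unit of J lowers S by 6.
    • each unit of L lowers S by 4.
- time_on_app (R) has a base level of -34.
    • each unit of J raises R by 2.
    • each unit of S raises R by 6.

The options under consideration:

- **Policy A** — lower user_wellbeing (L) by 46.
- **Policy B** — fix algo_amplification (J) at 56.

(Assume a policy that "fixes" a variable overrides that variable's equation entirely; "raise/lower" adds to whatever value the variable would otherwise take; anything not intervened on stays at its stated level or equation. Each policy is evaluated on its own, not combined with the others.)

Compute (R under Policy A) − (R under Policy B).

Policy A (L − 46):
  P = 73
  J = 120
  L = 298 − 6·73 (−46 from intervention) = -186
  S = 261 + 3·73 − 6·120 − 4·(-186) = 504
  R = -34 + 2·120 + 6·504 = 3230
Policy B (J := 56):
  P = 73
  J = 56
  L = 298 − 6·73 = -140
  S = 261 + 3·73 − 6·56 − 4·(-140) = 704
  R = -34 + 2·56 + 6·704 = 4302
R: 3230 − 4302 = -1072

-1072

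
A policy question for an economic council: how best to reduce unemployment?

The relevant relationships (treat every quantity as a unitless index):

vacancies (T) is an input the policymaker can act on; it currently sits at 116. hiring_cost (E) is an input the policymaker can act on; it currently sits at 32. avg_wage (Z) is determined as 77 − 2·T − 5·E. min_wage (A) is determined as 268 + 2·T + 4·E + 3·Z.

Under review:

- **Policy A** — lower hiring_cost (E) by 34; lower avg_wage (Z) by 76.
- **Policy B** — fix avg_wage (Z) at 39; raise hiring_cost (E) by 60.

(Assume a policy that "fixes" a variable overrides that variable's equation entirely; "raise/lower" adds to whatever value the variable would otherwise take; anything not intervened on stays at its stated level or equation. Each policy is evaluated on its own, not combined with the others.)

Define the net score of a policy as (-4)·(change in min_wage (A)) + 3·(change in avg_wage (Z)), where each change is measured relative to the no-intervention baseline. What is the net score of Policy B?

-4146

Baseline:
  T = 116
  E = 32
  Z = 77 − 2·116 − 5·32 = -315
  A = 268 + 2·116 + 4·32 + 3·(-315) = -317
Policy B (Z := 39, E + 60):
  T = 116
  E = 32 + 60 = 92
  Z = 39
  A = 268 + 2·116 + 4·92 + 3·39 = 985
ΔA = 985 − (-317) = 1302; ΔZ = 39 − (-315) = 354
Score = (-4)·1302 + 3·354 = -4146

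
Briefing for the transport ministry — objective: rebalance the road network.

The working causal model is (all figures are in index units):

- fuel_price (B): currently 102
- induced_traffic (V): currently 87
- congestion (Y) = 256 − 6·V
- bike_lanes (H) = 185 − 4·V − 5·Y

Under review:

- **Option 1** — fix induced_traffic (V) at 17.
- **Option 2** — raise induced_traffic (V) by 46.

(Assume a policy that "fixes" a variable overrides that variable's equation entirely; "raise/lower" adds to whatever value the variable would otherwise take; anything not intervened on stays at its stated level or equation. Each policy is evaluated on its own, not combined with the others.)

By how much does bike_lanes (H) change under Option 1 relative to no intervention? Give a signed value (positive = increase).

Baseline:
  V = 87
  Y = 256 − 6·87 = -266
  H = 185 − 4·87 − 5·(-266) = 1167
Option 1 (V := 17):
  V = 17
  Y = 256 − 6·17 = 154
  H = 185 − 4·17 − 5·154 = -653
Change in H: -653 − 1167 = -1820

-1820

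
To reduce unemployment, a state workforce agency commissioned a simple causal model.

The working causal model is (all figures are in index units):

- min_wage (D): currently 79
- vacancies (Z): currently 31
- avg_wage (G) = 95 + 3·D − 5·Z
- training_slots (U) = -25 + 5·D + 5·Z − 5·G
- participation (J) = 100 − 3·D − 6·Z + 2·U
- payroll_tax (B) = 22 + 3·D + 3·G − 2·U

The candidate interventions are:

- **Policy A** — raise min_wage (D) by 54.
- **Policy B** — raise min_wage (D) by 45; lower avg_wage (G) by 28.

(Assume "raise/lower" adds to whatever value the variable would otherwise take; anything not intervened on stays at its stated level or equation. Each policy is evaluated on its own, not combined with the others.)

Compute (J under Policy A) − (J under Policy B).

-487

Policy A (D + 54):
  D = 79 + 54 = 133
  Z = 31
  G = 95 + 3·133 − 5·31 = 339
  U = -25 + 5·133 + 5·31 − 5·339 = -900
  J = 100 − 3·133 − 6·31 + 2·(-900) = -2285
Policy B (D + 45, G − 28):
  D = 79 + 45 = 124
  Z = 31
  G = 95 + 3·124 − 5·31 (−28 from intervention) = 284
  U = -25 + 5·124 + 5·31 − 5·284 = -670
  J = 100 − 3·124 − 6·31 + 2·(-670) = -1798
J: -2285 − (-1798) = -487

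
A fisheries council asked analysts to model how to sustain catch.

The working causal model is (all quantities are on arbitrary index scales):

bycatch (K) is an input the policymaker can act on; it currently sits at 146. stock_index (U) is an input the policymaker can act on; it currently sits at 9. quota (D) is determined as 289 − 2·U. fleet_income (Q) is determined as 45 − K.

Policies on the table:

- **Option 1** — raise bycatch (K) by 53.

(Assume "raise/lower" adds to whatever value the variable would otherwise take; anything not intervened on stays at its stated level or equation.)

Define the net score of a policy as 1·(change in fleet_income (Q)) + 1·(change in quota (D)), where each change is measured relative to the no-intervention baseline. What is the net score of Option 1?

Baseline:
  K = 146
  U = 9
  D = 289 − 2·9 = 271
  Q = 45 − 146 = -101
Option 1 (K + 53):
  K = 146 + 53 = 199
  U = 9
  D = 289 − 2·9 = 271
  Q = 45 − 199 = -154
ΔQ = -154 − (-101) = -53; ΔD = 271 − 271 = 0
Score = 1·(-53) + 1·0 = -53

-53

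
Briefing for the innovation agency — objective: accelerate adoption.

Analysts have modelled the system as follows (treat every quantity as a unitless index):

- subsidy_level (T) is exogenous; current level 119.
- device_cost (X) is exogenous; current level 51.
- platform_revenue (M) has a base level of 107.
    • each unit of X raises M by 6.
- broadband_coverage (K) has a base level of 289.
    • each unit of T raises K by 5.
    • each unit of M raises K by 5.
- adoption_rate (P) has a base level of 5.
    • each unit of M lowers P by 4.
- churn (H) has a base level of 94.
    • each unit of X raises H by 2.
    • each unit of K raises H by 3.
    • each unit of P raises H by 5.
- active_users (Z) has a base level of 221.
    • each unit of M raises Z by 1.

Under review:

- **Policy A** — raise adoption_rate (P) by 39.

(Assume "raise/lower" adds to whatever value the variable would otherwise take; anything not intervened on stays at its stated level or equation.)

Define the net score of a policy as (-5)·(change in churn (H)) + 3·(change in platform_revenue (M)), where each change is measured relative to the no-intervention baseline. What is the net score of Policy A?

-975

Baseline:
  T = 119
  X = 51
  M = 107 + 6·51 = 413
  K = 289 + 5·119 + 5·413 = 2949
  P = 5 − 4·413 = -1647
  H = 94 + 2·51 + 3·2949 + 5·(-1647) = 808
Policy A (P + 39):
  T = 119
  X = 51
  M = 107 + 6·51 = 413
  K = 289 + 5·119 + 5·413 = 2949
  P = 5 − 4·413 (+39 from intervention) = -1608
  H = 94 + 2·51 + 3·2949 + 5·(-1608) = 1003
ΔH = 1003 − 808 = 195; ΔM = 413 − 413 = 0
Score = (-5)·195 + 3·0 = -975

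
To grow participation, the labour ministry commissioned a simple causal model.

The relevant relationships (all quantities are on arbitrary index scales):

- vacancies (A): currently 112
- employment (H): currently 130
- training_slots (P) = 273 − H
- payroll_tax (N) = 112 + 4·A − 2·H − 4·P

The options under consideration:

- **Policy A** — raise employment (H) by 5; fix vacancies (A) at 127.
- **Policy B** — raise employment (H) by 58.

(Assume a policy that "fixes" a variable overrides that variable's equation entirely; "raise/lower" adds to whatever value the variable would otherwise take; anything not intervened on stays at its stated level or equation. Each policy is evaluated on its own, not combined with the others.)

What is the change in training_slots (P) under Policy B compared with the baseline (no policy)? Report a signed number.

Baseline:
  H = 130
  P = 273 − 130 = 143
Policy B (H + 58):
  H = 130 + 58 = 188
  P = 273 − 188 = 85
Change in P: 85 − 143 = -58

-58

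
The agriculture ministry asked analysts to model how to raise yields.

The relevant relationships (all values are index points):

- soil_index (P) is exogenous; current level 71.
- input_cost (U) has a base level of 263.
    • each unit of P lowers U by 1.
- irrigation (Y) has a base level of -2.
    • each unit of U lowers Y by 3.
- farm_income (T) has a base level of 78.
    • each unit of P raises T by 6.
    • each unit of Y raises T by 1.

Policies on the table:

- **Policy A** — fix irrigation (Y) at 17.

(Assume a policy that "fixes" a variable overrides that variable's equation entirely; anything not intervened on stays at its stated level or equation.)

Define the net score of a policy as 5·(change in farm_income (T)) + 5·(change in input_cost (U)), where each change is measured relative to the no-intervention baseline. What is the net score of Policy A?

Baseline:
  P = 71
  U = 263 − 71 = 192
  Y = -2 − 3·192 = -578
  T = 78 + 6·71 + (-578) = -74
Policy A (Y := 17):
  P = 71
  U = 263 − 71 = 192
  Y = 17
  T = 78 + 6·71 + 17 = 521
ΔT = 521 − (-74) = 595; ΔU = 192 − 192 = 0
Score = 5·595 + 5·0 = 2975

2975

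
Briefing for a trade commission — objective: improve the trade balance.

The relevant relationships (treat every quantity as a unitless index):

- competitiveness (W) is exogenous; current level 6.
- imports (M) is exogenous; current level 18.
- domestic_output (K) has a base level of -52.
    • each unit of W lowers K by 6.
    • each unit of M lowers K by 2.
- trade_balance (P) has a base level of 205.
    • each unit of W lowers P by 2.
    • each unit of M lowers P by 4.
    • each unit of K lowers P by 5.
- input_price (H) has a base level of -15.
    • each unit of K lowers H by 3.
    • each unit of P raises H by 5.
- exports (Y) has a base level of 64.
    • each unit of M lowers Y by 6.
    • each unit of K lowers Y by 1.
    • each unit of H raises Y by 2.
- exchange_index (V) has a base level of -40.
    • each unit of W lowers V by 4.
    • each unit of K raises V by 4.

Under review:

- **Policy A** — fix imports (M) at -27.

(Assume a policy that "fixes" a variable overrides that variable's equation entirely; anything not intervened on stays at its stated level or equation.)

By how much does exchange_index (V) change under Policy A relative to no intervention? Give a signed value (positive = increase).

360

Baseline:
  W = 6
  M = 18
  K = -52 − 6·6 − 2·18 = -124
  V = -40 − 4·6 + 4·(-124) = -560
Policy A (M := -27):
  W = 6
  M = -27
  K = -52 − 6·6 − 2·(-27) = -34
  V = -40 − 4·6 + 4·(-34) = -200
Change in V: -200 − (-560) = 360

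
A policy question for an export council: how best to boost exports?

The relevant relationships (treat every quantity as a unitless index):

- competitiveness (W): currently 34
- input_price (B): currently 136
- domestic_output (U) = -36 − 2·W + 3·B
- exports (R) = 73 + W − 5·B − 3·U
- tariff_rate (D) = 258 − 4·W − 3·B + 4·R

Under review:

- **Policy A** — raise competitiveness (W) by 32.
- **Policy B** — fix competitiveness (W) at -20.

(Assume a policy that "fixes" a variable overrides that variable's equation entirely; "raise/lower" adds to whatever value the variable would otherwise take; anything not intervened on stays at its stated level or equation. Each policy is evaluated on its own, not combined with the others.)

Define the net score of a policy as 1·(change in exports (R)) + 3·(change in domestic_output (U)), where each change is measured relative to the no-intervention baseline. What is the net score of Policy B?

-54

Baseline:
  W = 34
  B = 136
  U = -36 − 2·34 + 3·136 = 304
  R = 73 + 34 − 5·136 − 3·304 = -1485
Policy B (W := -20):
  W = -20
  B = 136
  U = -36 − 2·(-20) + 3·136 = 412
  R = 73 + (-20) − 5·136 − 3·412 = -1863
ΔR = -1863 − (-1485) = -378; ΔU = 412 − 304 = 108
Score = 1·(-378) + 3·108 = -54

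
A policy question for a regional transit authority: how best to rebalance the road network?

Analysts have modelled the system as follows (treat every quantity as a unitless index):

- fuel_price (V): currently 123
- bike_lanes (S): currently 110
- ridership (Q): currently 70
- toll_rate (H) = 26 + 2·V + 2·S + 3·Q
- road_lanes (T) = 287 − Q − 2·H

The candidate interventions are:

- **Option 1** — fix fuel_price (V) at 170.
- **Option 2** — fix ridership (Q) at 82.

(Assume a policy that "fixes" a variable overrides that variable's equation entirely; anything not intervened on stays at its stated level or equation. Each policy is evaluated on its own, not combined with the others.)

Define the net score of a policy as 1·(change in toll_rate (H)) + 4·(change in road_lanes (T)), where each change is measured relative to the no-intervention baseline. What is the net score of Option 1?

Baseline:
  V = 123
  S = 110
  Q = 70
  H = 26 + 2·123 + 2·110 + 3·70 = 702
  T = 287 − 70 − 2·702 = -1187
Option 1 (V := 170):
  V = 170
  S = 110
  Q = 70
  H = 26 + 2·170 + 2·110 + 3·70 = 796
  T = 287 − 70 − 2·796 = -1375
ΔH = 796 − 702 = 94; ΔT = -1375 − (-1187) = -188
Score = 1·94 + 4·(-188) = -658

-658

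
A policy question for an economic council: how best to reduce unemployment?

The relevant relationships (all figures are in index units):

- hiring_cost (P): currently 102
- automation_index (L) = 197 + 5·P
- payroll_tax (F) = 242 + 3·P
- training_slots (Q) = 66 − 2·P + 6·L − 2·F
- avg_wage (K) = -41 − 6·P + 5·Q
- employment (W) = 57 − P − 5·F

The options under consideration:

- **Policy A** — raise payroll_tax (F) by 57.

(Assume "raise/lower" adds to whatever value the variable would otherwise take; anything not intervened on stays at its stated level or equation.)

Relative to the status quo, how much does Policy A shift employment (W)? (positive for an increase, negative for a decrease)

Baseline:
  P = 102
  F = 242 + 3·102 = 548
  W = 57 − 102 − 5·548 = -2785
Policy A (F + 57):
  P = 102
  F = 242 + 3·102 (+57 from intervention) = 605
  W = 57 − 102 − 5·605 = -3070
Change in W: -3070 − (-2785) = -285

-285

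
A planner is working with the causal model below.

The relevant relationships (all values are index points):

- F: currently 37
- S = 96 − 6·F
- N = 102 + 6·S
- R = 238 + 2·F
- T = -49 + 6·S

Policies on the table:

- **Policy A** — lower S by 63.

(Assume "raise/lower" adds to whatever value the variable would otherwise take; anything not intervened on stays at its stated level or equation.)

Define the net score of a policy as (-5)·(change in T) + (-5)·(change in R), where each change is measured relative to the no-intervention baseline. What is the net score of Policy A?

Baseline:
  F = 37
  S = 96 − 6·37 = -126
  R = 238 + 2·37 = 312
  T = -49 + 6·(-126) = -805
Policy A (S − 63):
  F = 37
  S = 96 − 6·37 (−63 from intervention) = -189
  R = 238 + 2·37 = 312
  T = -49 + 6·(-189) = -1183
ΔT = -1183 − (-805) = -378; ΔR = 312 − 312 = 0
Score = (-5)·(-378) + (-5)·0 = 1890

1890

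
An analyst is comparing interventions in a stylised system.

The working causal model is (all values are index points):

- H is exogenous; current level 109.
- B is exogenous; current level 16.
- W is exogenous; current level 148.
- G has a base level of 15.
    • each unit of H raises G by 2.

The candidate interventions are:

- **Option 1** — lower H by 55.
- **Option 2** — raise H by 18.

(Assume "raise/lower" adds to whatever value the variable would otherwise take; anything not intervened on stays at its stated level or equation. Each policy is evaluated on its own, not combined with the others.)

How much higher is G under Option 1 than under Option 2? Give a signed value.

-146

Option 1 (H − 55):
  H = 109 − 55 = 54
  G = 15 + 2·54 = 123
Option 2 (H + 18):
  H = 109 + 18 = 127
  G = 15 + 2·127 = 269
G: 123 − 269 = -146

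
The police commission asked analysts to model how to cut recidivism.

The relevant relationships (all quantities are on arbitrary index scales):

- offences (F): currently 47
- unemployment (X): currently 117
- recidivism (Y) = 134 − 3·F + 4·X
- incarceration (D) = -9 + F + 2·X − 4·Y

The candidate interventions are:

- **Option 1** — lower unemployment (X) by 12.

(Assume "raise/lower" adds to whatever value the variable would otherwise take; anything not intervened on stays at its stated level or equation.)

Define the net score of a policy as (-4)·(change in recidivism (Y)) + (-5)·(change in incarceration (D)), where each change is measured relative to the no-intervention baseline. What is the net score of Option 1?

-648

Baseline:
  F = 47
  X = 117
  Y = 134 − 3·47 + 4·117 = 461
  D = -9 + 47 + 2·117 − 4·461 = -1572
Option 1 (X − 12):
  F = 47
  X = 117 − 12 = 105
  Y = 134 − 3·47 + 4·105 = 413
  D = -9 + 47 + 2·105 − 4·413 = -1404
ΔY = 413 − 461 = -48; ΔD = -1404 − (-1572) = 168
Score = (-4)·(-48) + (-5)·168 = -648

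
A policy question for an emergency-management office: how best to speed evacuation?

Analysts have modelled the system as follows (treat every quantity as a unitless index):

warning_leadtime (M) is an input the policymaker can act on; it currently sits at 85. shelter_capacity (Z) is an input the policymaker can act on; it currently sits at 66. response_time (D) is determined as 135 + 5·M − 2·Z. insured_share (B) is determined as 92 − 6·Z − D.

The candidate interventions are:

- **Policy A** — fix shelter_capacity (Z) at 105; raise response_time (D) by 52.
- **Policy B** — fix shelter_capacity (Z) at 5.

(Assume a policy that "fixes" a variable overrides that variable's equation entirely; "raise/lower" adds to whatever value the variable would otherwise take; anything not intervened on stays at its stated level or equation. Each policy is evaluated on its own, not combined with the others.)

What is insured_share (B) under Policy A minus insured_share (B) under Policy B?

-452

Policy A (Z := 105, D + 52):
  M = 85
  Z = 105
  D = 135 + 5·85 − 2·105 (+52 from intervention) = 402
  B = 92 − 6·105 − 402 = -940
Policy B (Z := 5):
  M = 85
  Z = 5
  D = 135 + 5·85 − 2·5 = 550
  B = 92 − 6·5 − 550 = -488
B: -940 − (-488) = -452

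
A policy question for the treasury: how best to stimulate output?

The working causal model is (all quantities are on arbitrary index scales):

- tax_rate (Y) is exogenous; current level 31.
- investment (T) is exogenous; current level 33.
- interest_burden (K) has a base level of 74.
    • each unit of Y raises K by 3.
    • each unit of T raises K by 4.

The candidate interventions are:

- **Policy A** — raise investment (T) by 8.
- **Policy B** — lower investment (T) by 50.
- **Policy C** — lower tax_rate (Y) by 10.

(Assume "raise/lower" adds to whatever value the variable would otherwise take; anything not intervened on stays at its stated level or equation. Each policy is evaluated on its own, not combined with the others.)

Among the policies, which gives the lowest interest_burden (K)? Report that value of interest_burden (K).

99

Policy A (T + 8):
  Y = 31
  T = 33 + 8 = 41
  K = 74 + 3·31 + 4·41 = 331
Policy B (T − 50):
  Y = 31
  T = 33 − 50 = -17
  K = 74 + 3·31 + 4·(-17) = 99
Policy C (Y − 10):
  Y = 31 − 10 = 21
  T = 33
  K = 74 + 3·21 + 4·33 = 269
Comparing — Policy A: K=331, Policy B: K=99, Policy C: K=269. Lowest is 99 (Policy B).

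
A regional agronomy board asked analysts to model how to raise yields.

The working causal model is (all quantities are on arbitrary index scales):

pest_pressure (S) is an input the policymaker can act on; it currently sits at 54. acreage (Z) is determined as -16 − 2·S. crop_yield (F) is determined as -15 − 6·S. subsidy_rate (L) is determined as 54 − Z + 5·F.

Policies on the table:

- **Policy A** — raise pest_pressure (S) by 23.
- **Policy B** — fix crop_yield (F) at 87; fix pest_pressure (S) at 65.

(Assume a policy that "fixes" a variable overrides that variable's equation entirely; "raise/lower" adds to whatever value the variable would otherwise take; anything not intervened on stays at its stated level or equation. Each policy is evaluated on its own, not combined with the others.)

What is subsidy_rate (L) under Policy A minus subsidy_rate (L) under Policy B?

Policy A (S + 23):
  S = 54 + 23 = 77
  Z = -16 − 2·77 = -170
  F = -15 − 6·77 = -477
  L = 54 − (-170) + 5·(-477) = -2161
Policy B (F := 87, S := 65):
  S = 65
  Z = -16 − 2·65 = -146
  F = 87
  L = 54 − (-146) + 5·87 = 635
L: -2161 − 635 = -2796

-2796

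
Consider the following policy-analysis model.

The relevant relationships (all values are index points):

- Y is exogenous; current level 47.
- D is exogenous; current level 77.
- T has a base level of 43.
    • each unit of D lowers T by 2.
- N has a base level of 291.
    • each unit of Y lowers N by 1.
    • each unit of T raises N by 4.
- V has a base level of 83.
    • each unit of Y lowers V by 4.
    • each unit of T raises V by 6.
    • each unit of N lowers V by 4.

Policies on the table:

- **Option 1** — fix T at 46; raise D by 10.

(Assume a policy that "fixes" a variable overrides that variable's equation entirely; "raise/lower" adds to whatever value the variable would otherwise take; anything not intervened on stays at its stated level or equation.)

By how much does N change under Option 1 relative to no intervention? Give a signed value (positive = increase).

628

Baseline:
  Y = 47
  D = 77
  T = 43 − 2·77 = -111
  N = 291 − 47 + 4·(-111) = -200
Option 1 (T := 46, D + 10):
  Y = 47
  D = 77 + 10 = 87
  T = 46
  N = 291 − 47 + 4·46 = 428
Change in N: 428 − (-200) = 628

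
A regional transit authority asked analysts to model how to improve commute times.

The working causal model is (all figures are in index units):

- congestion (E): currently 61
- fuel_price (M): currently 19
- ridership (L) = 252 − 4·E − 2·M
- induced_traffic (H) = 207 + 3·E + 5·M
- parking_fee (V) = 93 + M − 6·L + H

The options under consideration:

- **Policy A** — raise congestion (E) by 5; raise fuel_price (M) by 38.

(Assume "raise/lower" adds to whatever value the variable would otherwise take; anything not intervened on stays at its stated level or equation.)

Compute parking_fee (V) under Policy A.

1596

Policy A (E + 5, M + 38):
  E = 61 + 5 = 66
  M = 19 + 38 = 57
  L = 252 − 4·66 − 2·57 = -126
  H = 207 + 3·66 + 5·57 = 690
  V = 93 + 57 − 6·(-126) + 690 = 1596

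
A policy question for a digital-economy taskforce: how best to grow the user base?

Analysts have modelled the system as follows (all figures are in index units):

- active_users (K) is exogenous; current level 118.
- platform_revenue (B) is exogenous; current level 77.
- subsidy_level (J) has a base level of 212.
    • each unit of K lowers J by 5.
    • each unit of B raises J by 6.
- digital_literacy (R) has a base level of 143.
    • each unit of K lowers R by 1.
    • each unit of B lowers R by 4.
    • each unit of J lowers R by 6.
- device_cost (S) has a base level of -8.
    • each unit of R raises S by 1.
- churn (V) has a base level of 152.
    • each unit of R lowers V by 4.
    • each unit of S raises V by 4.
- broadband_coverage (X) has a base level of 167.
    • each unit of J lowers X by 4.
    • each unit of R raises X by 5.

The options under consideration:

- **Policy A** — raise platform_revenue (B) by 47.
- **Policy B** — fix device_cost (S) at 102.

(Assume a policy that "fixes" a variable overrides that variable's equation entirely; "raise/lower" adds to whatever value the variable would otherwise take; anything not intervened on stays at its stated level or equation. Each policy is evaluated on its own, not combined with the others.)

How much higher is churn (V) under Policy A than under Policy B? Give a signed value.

-3588

Policy A (B + 47):
  K = 118
  B = 77 + 47 = 124
  J = 212 − 5·118 + 6·124 = 366
  R = 143 − 118 − 4·124 − 6·366 = -2667
  S = -8 + (-2667) = -2675
  V = 152 − 4·(-2667) + 4·(-2675) = 120
Policy B (S := 102):
  K = 118
  B = 77
  J = 212 − 5·118 + 6·77 = 84
  R = 143 − 118 − 4·77 − 6·84 = -787
  S = 102
  V = 152 − 4·(-787) + 4·102 = 3708
V: 120 − 3708 = -3588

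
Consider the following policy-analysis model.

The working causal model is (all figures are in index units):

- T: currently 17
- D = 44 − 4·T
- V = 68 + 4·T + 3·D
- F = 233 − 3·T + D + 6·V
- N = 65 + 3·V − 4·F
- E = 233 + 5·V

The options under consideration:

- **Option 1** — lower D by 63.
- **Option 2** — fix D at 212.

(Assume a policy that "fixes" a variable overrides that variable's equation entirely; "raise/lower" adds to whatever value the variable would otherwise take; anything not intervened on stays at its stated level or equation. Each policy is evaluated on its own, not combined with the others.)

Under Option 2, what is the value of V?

772

Option 2 (D := 212):
  T = 17
  D = 212
  V = 68 + 4·17 + 3·212 = 772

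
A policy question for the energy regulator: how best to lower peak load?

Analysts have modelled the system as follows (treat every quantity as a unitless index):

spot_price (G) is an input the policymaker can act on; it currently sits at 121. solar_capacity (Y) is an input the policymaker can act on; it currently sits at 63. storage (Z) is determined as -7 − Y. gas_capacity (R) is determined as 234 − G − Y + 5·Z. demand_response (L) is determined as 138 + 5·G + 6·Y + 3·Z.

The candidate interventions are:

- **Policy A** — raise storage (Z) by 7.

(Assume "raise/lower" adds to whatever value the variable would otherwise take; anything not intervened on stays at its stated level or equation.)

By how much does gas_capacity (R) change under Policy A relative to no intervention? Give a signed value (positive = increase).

Baseline:
  G = 121
  Y = 63
  Z = -7 − 63 = -70
  R = 234 − 121 − 63 + 5·(-70) = -300
Policy A (Z + 7):
  G = 121
  Y = 63
  Z = -7 − 63 (+7 from intervention) = -63
  R = 234 − 121 − 63 + 5·(-63) = -265
Change in R: -265 − (-300) = 35

35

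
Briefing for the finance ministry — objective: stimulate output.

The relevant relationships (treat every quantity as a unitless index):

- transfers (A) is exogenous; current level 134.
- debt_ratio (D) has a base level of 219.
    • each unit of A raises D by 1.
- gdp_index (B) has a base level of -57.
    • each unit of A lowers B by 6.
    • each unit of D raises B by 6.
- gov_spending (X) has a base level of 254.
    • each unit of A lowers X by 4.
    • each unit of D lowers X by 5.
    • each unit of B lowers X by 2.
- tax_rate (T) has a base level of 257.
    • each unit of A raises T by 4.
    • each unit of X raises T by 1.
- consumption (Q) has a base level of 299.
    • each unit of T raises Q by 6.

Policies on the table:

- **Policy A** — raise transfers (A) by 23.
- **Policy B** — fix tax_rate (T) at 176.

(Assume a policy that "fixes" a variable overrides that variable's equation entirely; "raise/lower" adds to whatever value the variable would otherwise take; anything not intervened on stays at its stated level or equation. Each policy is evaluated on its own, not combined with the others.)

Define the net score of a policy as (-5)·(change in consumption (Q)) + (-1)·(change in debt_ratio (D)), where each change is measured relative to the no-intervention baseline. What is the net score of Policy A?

Baseline:
  A = 134
  D = 219 + 134 = 353
  B = -57 − 6·134 + 6·353 = 1257
  X = 254 − 4·134 − 5·353 − 2·1257 = -4561
  T = 257 + 4·134 + (-4561) = -3768
  Q = 299 + 6·(-3768) = -22309
Policy A (A + 23):
  A = 134 + 23 = 157
  D = 219 + 157 = 376
  B = -57 − 6·157 + 6·376 = 1257
  X = 254 − 4·157 − 5·376 − 2·1257 = -4768
  T = 257 + 4·157 + (-4768) = -3883
  Q = 299 + 6·(-3883) = -22999
ΔQ = -22999 − (-22309) = -690; ΔD = 376 − 353 = 23
Score = (-5)·(-690) + (-1)·23 = 3427

3427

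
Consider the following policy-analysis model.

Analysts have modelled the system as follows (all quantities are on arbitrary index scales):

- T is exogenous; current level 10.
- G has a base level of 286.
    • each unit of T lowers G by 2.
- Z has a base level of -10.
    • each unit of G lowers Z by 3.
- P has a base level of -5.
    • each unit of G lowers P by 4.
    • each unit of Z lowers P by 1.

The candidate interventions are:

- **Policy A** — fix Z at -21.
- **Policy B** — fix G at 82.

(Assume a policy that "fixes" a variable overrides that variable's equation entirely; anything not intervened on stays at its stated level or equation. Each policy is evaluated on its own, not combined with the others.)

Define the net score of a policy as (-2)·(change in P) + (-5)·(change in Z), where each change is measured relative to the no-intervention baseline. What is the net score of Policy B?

Baseline:
  T = 10
  G = 286 − 2·10 = 266
  Z = -10 − 3·266 = -808
  P = -5 − 4·266 − (-808) = -261
Policy B (G := 82):
  T = 10
  G = 82
  Z = -10 − 3·82 = -256
  P = -5 − 4·82 − (-256) = -77
ΔP = -77 − (-261) = 184; ΔZ = -256 − (-808) = 552
Score = (-2)·184 + (-5)·552 = -3128

-3128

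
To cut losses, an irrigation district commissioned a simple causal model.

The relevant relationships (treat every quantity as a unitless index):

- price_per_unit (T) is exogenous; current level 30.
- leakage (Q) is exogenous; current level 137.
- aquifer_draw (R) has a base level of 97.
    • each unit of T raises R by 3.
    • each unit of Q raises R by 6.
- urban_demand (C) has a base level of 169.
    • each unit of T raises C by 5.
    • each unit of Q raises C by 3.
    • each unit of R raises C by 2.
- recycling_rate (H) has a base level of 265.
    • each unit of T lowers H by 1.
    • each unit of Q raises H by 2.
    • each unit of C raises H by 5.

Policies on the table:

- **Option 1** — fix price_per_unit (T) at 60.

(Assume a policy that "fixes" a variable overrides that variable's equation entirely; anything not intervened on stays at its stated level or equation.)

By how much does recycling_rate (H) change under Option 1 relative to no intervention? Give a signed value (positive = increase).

Baseline:
  T = 30
  Q = 137
  R = 97 + 3·30 + 6·137 = 1009
  C = 169 + 5·30 + 3·137 + 2·1009 = 2748
  H = 265 − 30 + 2·137 + 5·2748 = 14249
Option 1 (T := 60):
  T = 60
  Q = 137
  R = 97 + 3·60 + 6·137 = 1099
  C = 169 + 5·60 + 3·137 + 2·1099 = 3078
  H = 265 − 60 + 2·137 + 5·3078 = 15869
Change in H: 15869 − 14249 = 1620

1620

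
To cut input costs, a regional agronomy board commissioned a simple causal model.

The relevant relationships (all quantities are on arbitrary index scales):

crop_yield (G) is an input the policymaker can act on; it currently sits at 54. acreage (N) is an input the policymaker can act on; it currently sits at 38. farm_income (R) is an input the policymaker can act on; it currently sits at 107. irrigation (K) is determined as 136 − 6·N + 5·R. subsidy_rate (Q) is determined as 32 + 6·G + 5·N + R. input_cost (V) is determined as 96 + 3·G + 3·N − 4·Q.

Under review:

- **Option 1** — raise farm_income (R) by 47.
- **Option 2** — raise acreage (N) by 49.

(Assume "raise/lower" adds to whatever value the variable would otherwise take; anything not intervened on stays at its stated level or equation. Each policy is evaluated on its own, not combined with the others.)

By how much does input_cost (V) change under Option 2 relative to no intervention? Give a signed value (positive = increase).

Baseline:
  G = 54
  N = 38
  R = 107
  Q = 32 + 6·54 + 5·38 + 107 = 653
  V = 96 + 3·54 + 3·38 − 4·653 = -2240
Option 2 (N + 49):
  G = 54
  N = 38 + 49 = 87
  R = 107
  Q = 32 + 6·54 + 5·87 + 107 = 898
  V = 96 + 3·54 + 3·87 − 4·898 = -3073
Change in V: -3073 − (-2240) = -833

-833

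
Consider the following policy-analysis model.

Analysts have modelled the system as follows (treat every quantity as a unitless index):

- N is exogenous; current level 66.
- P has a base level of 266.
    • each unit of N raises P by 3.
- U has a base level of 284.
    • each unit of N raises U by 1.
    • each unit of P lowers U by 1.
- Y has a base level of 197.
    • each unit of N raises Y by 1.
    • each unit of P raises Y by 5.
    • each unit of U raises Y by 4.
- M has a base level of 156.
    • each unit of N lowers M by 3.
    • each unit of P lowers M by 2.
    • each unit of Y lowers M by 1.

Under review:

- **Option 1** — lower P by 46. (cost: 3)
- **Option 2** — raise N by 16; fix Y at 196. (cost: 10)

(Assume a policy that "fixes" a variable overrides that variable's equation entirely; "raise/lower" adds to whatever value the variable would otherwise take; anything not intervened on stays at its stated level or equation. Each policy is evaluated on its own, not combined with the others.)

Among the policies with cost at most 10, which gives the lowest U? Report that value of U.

Option 1 (P − 46):
  N = 66
  P = 266 + 3·66 (−46 from intervention) = 418
  U = 284 + 66 − 418 = -68
Option 2 (N + 16, Y := 196):
  N = 66 + 16 = 82
  P = 266 + 3·82 = 512
  U = 284 + 82 − 512 = -146
Comparing — Option 1: U=-68, Option 2: U=-146. Lowest is -146 (Option 2).

-146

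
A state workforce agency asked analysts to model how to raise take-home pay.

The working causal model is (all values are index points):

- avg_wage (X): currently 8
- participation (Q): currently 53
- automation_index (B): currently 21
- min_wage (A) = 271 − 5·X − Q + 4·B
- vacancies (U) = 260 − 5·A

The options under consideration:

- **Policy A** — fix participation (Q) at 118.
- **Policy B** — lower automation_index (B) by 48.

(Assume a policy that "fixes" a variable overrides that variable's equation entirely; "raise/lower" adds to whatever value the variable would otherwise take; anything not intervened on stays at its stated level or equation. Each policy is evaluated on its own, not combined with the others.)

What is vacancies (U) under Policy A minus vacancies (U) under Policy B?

Policy A (Q := 118):
  X = 8
  Q = 118
  B = 21
  A = 271 − 5·8 − 118 + 4·21 = 197
  U = 260 − 5·197 = -725
Policy B (B − 48):
  X = 8
  Q = 53
  B = 21 − 48 = -27
  A = 271 − 5·8 − 53 + 4·(-27) = 70
  U = 260 − 5·70 = -90
U: -725 − (-90) = -635

-635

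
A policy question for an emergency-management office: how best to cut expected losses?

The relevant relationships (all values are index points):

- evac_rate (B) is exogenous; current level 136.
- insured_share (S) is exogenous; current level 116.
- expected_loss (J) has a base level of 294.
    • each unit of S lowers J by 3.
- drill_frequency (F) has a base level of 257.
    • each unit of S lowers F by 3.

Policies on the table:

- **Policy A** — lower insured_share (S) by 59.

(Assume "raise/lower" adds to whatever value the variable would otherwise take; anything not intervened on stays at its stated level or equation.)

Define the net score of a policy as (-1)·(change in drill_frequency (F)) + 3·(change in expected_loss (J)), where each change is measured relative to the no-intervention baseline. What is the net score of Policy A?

Baseline:
  S = 116
  J = 294 − 3·116 = -54
  F = 257 − 3·116 = -91
Policy A (S − 59):
  S = 116 − 59 = 57
  J = 294 − 3·57 = 123
  F = 257 − 3·57 = 86
ΔF = 86 − (-91) = 177; ΔJ = 123 − (-54) = 177
Score = (-1)·177 + 3·177 = 354

354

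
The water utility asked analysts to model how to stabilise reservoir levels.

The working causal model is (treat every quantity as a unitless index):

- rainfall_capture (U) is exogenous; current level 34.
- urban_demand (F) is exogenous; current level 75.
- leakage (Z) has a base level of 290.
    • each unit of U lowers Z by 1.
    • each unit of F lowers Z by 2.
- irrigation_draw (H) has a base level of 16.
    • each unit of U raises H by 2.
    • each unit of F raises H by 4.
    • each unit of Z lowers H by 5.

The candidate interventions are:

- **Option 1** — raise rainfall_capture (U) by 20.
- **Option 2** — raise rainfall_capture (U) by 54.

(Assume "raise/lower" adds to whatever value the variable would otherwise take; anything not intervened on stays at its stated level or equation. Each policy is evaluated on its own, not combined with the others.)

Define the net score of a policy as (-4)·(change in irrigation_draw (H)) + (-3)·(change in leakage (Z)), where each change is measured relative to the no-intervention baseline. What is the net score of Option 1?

-500

Baseline:
  U = 34
  F = 75
  Z = 290 − 34 − 2·75 = 106
  H = 16 + 2·34 + 4·75 − 5·106 = -146
Option 1 (U + 20):
  U = 34 + 20 = 54
  F = 75
  Z = 290 − 54 − 2·75 = 86
  H = 16 + 2·54 + 4·75 − 5·86 = -6
ΔH = -6 − (-146) = 140; ΔZ = 86 − 106 = -20
Score = (-4)·140 + (-3)·(-20) = -500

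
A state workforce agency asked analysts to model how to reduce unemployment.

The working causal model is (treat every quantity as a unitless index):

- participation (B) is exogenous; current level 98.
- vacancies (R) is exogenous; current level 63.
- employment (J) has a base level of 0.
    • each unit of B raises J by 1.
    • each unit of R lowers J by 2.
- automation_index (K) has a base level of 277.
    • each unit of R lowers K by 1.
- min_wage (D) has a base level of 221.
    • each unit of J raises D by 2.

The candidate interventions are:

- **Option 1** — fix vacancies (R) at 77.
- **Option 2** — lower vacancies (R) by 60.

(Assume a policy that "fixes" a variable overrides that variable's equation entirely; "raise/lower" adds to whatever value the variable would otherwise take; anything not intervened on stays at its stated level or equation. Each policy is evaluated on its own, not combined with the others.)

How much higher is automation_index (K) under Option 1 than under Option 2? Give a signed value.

-74

Option 1 (R := 77):
  R = 77
  K = 277 − 77 = 200
Option 2 (R − 60):
  R = 63 − 60 = 3
  K = 277 − 3 = 274
K: 200 − 274 = -74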